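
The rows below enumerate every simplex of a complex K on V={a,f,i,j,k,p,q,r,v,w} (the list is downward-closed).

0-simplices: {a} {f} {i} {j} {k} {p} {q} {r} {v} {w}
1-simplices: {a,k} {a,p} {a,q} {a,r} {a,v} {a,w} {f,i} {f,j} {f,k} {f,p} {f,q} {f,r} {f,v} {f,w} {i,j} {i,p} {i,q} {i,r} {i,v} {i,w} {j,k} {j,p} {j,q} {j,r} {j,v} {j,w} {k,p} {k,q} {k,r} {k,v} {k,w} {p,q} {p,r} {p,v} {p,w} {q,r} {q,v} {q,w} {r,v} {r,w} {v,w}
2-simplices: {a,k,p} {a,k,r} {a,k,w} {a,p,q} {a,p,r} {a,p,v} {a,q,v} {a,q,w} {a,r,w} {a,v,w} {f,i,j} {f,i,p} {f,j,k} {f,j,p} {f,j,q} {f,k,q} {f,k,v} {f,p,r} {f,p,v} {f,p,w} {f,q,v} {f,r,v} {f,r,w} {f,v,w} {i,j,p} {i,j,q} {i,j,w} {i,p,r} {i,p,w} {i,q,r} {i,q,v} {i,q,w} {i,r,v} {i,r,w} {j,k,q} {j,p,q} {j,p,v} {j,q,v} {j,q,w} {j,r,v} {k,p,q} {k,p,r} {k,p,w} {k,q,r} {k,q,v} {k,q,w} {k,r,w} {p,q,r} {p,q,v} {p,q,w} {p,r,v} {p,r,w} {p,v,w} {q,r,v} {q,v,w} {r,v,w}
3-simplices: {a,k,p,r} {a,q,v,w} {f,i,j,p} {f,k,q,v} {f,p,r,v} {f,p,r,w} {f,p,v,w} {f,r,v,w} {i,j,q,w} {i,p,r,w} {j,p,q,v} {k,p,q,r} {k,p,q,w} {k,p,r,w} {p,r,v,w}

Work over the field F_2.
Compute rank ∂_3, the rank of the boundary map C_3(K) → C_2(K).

n_0=10 n_1=41 n_2=56 n_3=15  [Z2]
∂1: piv[ak,ap,aq,ar,av,aw,fi,fj,fk] rk=9  ker:fp,fq,fr,fv,fw,ij,ip,iq,ir,iv,iw,jk,jp,jq,jr,jv,jw,kp,kq,kr,kv,kw,pq,pr,pv,pw,qr,qv,qw,rv,rw,vw
∂2: piv[akp,akr,akw,apq,apr,apv,aqv,aqw,arw,avw,fij,fip,fjk,fjp,fjq,fkq,fkv,fpr,fpv,fpw,fqv,frv,frw,ijq,ijw,ipr,ipw,iqr,iqv,jpv,jrv,kpq] rk=32  ker:fvw,ijp,iqw,irv,irw,jkq,jpq,jqv,jqw,kpr,kpw,kqr,kqv,kqw,krw,pqr,pqv,pqw,prv,prw,pvw,qrv,qvw,rvw
∂3: piv[akpr,aqvw,fijp,fkqv,fprv,fprw,fpvw,frvw,ijqw,iprw,jpqv,kpqr,kpqw,kprw] rk=14  ker:prvw
rk∂_3=14

rank∂_3=14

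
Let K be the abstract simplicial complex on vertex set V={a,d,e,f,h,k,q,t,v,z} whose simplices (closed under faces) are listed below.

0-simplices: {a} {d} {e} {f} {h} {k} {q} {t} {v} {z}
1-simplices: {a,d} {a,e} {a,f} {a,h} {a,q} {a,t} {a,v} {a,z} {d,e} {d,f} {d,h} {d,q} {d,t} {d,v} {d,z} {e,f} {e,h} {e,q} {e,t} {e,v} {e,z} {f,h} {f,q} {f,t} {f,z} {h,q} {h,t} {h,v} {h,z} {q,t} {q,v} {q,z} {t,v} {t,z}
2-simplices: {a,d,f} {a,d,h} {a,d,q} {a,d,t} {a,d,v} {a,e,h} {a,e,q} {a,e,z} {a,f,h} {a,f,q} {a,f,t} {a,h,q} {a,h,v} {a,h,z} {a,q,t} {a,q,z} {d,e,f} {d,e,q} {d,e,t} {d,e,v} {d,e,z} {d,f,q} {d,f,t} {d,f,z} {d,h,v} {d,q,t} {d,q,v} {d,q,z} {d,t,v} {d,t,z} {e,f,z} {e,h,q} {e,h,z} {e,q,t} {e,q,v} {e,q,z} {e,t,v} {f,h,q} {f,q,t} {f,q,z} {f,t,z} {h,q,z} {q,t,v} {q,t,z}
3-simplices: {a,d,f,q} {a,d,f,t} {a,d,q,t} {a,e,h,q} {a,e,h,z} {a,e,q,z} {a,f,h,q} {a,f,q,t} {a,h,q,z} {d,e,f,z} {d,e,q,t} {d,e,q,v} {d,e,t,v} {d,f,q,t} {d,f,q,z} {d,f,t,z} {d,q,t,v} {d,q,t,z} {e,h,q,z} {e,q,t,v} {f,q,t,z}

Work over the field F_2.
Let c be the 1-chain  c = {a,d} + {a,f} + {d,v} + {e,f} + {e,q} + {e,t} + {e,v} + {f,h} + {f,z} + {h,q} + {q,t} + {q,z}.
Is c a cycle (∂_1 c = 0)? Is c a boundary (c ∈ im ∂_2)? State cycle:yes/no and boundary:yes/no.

cycle:yes boundary:yes

n_0=10 n_1=34 n_2=44 n_3=21  [Z2]
∂1: piv[ad,ae,af,ah,aq,at,av,az] rk=8  ker:de,df,dh,dq,dt,dv,dz,ef,eh,eq,et,ev,ez,fh,fq,ft,fz,hq,ht,hv,hz,qt,qv,qz,tv,tz
∂2: piv[adf,adh,adq,adt,adv,aeh,aeq,aez,afh,afq,aft,ahq,ahv,ahz,aqt,aqz,def,deq,det,dev,dez,dfz,dqv,dtv,dtz] rk=25  ker:dfq,dft,dhv,dqt,dqz,efz,ehq,ehz,eqt,eqv,eqz,etv,fhq,fqt,fqz,ftz,hqz,qtv,qtz
∂3: piv[adfq,adft,adqt,aehq,aehz,aeqz,afhq,afqt,ahqz,defz,deqt,deqv,detv,dfqz,dftz,dqtv,dqtz] rk=17  ker:dfqt,ehqz,eqtv,fqtz
∂1c = 0
c vs im∂2: reduces to 0 ⇒ boundary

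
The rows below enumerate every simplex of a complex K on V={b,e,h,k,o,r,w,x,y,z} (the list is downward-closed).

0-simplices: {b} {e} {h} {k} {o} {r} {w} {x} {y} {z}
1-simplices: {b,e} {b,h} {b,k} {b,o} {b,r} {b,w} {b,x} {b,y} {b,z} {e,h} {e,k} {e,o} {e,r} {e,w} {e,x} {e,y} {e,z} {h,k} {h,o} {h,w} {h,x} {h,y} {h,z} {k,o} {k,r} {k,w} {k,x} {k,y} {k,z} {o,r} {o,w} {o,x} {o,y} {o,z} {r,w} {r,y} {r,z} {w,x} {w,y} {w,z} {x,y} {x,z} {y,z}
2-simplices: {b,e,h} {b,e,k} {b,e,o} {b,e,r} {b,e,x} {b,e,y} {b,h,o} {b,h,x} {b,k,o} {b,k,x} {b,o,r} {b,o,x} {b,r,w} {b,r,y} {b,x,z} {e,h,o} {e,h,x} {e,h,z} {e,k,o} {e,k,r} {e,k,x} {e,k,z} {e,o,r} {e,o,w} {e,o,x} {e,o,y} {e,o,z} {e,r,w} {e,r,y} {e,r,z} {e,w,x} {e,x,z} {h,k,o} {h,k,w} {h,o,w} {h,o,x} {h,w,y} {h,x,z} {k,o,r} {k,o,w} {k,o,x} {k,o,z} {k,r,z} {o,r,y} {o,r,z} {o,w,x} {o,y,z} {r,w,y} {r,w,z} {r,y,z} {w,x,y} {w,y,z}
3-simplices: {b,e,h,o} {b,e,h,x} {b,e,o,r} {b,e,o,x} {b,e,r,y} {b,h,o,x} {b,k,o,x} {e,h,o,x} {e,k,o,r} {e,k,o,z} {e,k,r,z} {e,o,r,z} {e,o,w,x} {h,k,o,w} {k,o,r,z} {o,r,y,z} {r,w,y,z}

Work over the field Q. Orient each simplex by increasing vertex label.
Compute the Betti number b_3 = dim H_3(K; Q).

b_3=2

n_0=10 n_1=43 n_2=52 n_3=17  [Q]
∂1: piv[be,bh,bk,bo,br,bw,bx,by,bz] rk=9  ker:eh,ek,eo,er,ew,ex,ey,ez,hk,ho,hw,hx,hy,hz,ko,kr,kw,kx,ky,kz,or,ow,ox,oy,oz,rw,ry,rz,wx,wy,wz,xy,xz,yz
∂2: piv[beh,bek,beo,ber,bex,bey,bho,bhx,bko,bkx,bor,box,brw,bry,bxz,ehz,ekr,ekz,eow,eoy,eoz,erw,erz,ewx,exz,hko,hkw,how,hwy,oyz,rwy,rwz,wxy] rk=33  ker:eho,ehx,eko,ekx,eor,eox,ery,hox,hxz,kor,kow,kox,koz,krz,ory,orz,owx,ryz,wyz
∂3: piv[beho,behx,beor,beox,bery,bhox,bkox,ekor,ekoz,ekrz,eorz,eowx,hkow,oryz,rwyz] rk=15  ker:ehox,korz
b_3=(17−15)−0=2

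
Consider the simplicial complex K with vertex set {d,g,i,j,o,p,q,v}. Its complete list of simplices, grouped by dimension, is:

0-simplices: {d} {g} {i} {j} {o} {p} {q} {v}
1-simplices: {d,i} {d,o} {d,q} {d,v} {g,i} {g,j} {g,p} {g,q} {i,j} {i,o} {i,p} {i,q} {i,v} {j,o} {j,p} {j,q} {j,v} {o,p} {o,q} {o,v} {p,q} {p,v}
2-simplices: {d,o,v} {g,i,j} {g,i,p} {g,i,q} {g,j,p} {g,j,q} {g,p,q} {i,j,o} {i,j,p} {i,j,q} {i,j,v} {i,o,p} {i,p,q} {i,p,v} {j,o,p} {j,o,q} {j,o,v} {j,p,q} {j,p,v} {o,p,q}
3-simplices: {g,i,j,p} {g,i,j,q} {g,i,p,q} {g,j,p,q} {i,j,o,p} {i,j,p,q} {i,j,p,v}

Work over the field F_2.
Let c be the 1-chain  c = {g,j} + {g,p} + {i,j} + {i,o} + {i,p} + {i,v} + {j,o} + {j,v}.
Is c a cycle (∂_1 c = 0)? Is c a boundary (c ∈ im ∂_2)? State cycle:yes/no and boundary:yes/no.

n_0=8 n_1=22 n_2=20 n_3=7  [Z2]
∂1: piv[di,do,dq,dv,gi,gj,gp] rk=7  ker:gq,ij,io,ip,iq,iv,jo,jp,jq,jv,op,oq,ov,pq,pv
∂2: piv[dov,gij,gip,giq,gjp,gjq,gpq,ijo,ijv,iop,ipv,joq,jov] rk=13  ker:ijp,ijq,ipq,jop,jpq,jpv,opq
∂3: piv[gijp,gijq,gipq,gjpq,ijop,ijpv] rk=6  ker:ijpq
∂1c = 0
c vs im∂2: reduces to 0 ⇒ boundary

cycle:yes boundary:yes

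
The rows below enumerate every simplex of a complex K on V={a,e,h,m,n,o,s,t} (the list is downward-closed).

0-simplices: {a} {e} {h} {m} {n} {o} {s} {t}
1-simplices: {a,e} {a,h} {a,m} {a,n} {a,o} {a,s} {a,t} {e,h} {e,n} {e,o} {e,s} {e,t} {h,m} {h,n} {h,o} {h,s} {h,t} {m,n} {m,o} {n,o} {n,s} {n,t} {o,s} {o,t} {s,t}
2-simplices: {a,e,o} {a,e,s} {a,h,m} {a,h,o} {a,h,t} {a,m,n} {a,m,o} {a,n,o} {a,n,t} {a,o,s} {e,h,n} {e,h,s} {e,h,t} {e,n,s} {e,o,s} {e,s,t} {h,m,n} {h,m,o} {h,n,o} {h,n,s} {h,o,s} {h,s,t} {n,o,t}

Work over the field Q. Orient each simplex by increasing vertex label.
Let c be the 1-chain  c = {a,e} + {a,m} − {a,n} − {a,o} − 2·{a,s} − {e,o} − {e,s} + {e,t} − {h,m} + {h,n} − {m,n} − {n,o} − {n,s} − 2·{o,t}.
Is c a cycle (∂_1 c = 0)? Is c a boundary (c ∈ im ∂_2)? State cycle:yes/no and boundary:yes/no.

cycle:no boundary:no

n_0=8 n_1=25 n_2=23  [Q]
∂1: piv[ae,ah,am,an,ao,as,at] rk=7  ker:eh,en,eo,es,et,hm,hn,ho,hs,ht,mn,mo,no,ns,nt,os,ot,st
∂2: piv[aeo,aes,ahm,aho,aht,amn,amo,ano,ant,aos,ehn,ehs,eht,ens,est,hmn,hos,not] rk=18  ker:eos,hmo,hno,hns,hst
∂1c = 2·{a} + 2·{e} + {m} + {n} − {o} − 4·{s} − {t}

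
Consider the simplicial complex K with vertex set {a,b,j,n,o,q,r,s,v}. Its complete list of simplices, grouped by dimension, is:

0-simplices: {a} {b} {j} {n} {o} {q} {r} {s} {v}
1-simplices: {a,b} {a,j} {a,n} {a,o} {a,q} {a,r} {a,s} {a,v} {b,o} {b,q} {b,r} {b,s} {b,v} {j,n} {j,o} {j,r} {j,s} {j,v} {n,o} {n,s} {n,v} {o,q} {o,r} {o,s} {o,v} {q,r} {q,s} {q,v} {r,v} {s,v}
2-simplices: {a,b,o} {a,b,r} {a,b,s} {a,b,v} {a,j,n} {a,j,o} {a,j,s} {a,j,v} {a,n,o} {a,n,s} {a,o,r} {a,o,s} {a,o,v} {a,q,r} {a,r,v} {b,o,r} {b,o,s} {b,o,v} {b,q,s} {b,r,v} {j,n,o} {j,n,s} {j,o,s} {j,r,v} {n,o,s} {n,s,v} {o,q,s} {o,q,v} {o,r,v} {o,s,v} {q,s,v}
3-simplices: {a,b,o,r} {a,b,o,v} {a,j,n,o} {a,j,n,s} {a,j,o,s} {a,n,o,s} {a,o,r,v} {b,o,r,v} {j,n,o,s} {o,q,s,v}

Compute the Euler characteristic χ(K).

n_0=9 n_1=30 n_2=31 n_3=10
χ=+9−30+31−10=0

χ(K)=0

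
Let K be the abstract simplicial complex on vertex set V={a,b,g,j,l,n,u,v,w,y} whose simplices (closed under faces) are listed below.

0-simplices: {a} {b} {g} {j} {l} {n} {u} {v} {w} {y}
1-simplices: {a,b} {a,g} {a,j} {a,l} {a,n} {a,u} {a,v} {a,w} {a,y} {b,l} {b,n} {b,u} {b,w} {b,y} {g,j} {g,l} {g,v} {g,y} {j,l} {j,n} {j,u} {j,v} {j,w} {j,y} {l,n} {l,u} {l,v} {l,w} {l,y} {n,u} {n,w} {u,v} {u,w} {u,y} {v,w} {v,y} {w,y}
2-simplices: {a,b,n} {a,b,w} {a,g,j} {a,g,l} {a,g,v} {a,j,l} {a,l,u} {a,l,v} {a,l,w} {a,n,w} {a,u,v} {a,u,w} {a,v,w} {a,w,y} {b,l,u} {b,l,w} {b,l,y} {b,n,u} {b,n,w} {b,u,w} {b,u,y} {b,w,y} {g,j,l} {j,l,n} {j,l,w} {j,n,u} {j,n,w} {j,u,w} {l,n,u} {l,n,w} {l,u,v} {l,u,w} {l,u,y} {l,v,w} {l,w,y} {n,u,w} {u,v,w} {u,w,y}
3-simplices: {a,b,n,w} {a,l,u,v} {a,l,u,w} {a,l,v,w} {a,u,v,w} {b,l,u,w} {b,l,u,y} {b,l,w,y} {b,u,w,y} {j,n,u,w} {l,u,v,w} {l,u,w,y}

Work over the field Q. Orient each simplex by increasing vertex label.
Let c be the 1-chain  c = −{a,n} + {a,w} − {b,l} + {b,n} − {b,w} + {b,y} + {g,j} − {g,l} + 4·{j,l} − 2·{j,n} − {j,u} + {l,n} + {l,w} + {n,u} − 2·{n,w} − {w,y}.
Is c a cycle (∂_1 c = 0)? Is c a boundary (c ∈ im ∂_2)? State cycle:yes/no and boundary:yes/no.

cycle:yes boundary:yes

n_0=10 n_1=37 n_2=38 n_3=12  [Q]
∂1: piv[ab,ag,aj,al,an,au,av,aw,ay] rk=9  ker:bl,bn,bu,bw,by,gj,gl,gv,gy,jl,jn,ju,jv,jw,jy,ln,lu,lv,lw,ly,nu,nw,uv,uw,uy,vw,vy,wy
∂2: piv[abn,abw,agj,agl,agv,ajl,alu,alv,alw,anw,auv,auw,avw,awy,blu,blw,bly,bnu,buy,bwy,jln,jlw,jnu,jnw] rk=24  ker:bnw,buw,gjl,juw,lnu,lnw,luv,luw,luy,lvw,lwy,nuw,uvw,uwy
∂3: piv[abnw,aluv,aluw,alvw,auvw,bluw,bluy,blwy,buwy,jnuw] rk=10  ker:luvw,luwy
∂1c = 0
c vs im∂2: reduces to 0 ⇒ boundary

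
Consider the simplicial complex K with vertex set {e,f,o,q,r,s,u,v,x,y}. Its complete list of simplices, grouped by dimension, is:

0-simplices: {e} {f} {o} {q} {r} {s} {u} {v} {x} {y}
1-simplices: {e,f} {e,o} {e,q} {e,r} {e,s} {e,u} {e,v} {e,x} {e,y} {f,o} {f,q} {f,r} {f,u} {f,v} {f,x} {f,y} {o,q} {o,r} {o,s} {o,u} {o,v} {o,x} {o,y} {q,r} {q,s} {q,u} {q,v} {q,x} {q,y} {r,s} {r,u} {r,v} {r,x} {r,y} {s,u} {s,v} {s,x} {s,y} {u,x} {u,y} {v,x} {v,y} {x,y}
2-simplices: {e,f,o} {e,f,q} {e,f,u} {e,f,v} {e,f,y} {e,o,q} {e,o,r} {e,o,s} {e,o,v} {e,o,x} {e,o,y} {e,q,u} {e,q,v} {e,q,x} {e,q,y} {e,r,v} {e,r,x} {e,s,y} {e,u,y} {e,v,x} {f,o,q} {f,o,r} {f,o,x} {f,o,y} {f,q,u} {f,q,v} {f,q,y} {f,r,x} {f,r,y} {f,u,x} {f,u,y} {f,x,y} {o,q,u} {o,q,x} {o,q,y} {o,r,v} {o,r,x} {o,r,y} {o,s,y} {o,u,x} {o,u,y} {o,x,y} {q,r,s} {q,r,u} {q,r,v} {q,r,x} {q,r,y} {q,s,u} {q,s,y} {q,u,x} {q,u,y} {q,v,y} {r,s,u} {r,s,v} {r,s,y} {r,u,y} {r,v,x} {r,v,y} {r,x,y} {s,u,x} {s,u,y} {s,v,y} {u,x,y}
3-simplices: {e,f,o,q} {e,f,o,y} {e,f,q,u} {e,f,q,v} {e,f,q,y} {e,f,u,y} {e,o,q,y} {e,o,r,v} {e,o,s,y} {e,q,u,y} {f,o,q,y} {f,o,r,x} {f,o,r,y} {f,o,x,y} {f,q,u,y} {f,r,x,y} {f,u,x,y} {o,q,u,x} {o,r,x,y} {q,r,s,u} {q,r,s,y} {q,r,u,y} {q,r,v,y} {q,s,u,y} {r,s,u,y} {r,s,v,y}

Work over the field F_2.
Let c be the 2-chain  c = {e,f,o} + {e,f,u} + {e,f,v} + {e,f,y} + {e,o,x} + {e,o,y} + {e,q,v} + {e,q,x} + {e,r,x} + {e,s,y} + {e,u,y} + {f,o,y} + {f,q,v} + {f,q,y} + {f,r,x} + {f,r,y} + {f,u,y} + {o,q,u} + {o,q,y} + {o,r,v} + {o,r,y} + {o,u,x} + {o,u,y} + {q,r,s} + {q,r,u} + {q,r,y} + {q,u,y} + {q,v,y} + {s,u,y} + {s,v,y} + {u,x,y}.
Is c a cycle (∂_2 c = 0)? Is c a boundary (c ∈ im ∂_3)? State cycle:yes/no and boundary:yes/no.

cycle:no boundary:no

n_0=10 n_1=43 n_2=63 n_3=26  [Z2]
∂1: piv[ef,eo,eq,er,es,eu,ev,ex,ey] rk=9  ker:fo,fq,fr,fu,fv,fx,fy,oq,or,os,ou,ov,ox,oy,qr,qs,qu,qv,qx,qy,rs,ru,rv,rx,ry,su,sv,sx,sy,ux,uy,vx,vy,xy
∂2: piv[efo,efq,efu,efv,efy,eoq,eor,eos,eov,eox,eoy,equ,eqv,eqx,eqy,erv,erx,esy,euy,evx,for,fox,fry,fux,fxy,oqu,qrs,qru,qrv,qsu,qsy,qvy,rsv,sux] rk=34  ker:foq,foy,fqu,fqv,fqy,frx,fuy,oqx,oqy,orv,orx,ory,osy,oux,ouy,oxy,qrx,qry,qux,quy,rsu,rsy,ruy,rvx,rvy,rxy,suy,svy,uxy
∂3: piv[efoq,efoy,efqu,efqv,efqy,efuy,eoqy,eorv,eosy,equy,forx,fory,foxy,frxy,fuxy,oqux,qrsu,qrsy,qruy,qrvy,qsuy,rsvy] rk=22  ker:foqy,fquy,orxy,rsuy
∂2c = {e,o} + {e,r} + {e,s} + {e,x} + {f,x} + {f,y} + {o,u} + {o,v} + {o,y} + {q,r} + {q,s} + {q,u} + {q,v} + {q,x} + {q,y} + {r,s} + {r,u} + {r,v} + {r,y} + {s,u} + {s,v} + {s,y} + {x,y}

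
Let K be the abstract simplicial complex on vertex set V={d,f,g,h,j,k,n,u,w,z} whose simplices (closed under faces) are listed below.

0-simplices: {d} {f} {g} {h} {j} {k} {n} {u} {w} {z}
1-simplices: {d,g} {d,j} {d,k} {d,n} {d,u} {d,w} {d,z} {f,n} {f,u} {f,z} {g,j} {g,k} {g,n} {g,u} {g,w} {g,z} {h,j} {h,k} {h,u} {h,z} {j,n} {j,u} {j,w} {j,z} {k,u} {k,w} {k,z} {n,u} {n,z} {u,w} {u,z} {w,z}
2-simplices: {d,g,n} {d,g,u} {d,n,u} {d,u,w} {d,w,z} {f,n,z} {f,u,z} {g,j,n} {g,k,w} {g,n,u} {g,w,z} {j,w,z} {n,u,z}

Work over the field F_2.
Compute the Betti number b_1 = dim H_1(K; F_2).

b_1=11

n_0=10 n_1=32 n_2=13  [Z2]
∂1: piv[dg,dj,dk,dn,du,dw,dz,fn,hj] rk=9  ker:fu,fz,gj,gk,gn,gu,gw,gz,hk,hu,hz,jn,ju,jw,jz,ku,kw,kz,nu,nz,uw,uz,wz
∂2: piv[dgn,dgu,dnu,duw,dwz,fnz,fuz,gjn,gkw,gwz,jwz,nuz] rk=12  ker:gnu
b_1=(32−9)−12=11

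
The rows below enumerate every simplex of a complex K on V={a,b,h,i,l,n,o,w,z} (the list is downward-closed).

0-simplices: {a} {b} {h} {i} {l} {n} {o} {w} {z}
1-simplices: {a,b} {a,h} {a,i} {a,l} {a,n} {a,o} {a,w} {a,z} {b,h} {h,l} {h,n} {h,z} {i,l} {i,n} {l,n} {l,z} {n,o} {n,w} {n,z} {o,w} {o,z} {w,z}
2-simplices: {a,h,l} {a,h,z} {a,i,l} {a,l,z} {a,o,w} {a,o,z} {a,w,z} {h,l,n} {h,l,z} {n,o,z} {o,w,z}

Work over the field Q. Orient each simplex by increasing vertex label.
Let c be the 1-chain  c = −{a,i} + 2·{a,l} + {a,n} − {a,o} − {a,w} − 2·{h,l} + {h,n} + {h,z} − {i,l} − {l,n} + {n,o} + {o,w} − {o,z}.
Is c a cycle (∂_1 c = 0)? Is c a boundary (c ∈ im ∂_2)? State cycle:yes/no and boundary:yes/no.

n_0=9 n_1=22 n_2=11  [Q]
∂1: piv[ab,ah,ai,al,an,ao,aw,az] rk=8  ker:bh,hl,hn,hz,il,in,ln,lz,no,nw,nz,ow,oz,wz
∂2: piv[ahl,ahz,ail,alz,aow,aoz,awz,hln,noz] rk=9  ker:hlz,owz
∂1c = 0
c vs im∂2: residual ≠ 0 ⇒ not boundary

cycle:yes boundary:no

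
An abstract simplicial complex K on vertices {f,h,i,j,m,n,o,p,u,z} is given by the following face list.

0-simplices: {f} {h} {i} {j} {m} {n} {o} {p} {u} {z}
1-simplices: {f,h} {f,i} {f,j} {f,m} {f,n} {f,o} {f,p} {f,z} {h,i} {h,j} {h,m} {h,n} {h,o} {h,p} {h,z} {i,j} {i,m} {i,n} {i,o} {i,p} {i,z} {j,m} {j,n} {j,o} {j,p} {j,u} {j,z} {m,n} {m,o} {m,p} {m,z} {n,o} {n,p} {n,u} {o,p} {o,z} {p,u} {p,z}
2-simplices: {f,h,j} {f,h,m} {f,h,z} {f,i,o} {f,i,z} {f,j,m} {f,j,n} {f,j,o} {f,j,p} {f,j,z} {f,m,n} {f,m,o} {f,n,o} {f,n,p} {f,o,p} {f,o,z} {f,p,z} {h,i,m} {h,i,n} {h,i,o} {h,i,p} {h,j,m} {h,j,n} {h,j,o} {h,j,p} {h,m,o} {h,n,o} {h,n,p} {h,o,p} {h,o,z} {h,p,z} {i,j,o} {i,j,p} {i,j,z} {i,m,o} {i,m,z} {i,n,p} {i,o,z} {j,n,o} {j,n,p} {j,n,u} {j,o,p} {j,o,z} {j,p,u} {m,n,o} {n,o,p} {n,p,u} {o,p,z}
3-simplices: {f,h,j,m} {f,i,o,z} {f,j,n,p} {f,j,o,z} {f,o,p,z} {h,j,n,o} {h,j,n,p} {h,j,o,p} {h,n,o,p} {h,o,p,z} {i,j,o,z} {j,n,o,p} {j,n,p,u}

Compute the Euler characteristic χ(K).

χ(K)=7

n_0=10 n_1=38 n_2=48 n_3=13
χ=+10−38+48−13=7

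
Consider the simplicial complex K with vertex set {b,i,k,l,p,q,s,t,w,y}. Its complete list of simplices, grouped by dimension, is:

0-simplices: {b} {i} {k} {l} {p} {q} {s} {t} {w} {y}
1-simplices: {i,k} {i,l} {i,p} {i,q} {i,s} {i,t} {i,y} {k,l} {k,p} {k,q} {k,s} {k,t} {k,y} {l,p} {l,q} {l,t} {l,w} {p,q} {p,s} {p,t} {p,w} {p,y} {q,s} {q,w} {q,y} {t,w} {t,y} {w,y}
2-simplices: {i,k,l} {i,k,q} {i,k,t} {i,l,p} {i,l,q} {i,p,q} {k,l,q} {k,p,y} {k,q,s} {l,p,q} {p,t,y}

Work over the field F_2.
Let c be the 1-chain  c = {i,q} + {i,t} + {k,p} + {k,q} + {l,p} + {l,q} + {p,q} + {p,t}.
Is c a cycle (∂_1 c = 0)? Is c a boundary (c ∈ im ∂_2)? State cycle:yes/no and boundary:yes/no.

cycle:yes boundary:no

n_0=10 n_1=28 n_2=11  [Z2]
∂1: piv[ik,il,ip,iq,is,it,iy,lw] rk=8  ker:kl,kp,kq,ks,kt,ky,lp,lq,lt,pq,ps,pt,pw,py,qs,qw,qy,tw,ty,wy
∂2: piv[ikl,ikq,ikt,ilp,ilq,ipq,kpy,kqs,pty] rk=9  ker:klq,lpq
∂1c = 0
c vs im∂2: residual ≠ 0 ⇒ not boundary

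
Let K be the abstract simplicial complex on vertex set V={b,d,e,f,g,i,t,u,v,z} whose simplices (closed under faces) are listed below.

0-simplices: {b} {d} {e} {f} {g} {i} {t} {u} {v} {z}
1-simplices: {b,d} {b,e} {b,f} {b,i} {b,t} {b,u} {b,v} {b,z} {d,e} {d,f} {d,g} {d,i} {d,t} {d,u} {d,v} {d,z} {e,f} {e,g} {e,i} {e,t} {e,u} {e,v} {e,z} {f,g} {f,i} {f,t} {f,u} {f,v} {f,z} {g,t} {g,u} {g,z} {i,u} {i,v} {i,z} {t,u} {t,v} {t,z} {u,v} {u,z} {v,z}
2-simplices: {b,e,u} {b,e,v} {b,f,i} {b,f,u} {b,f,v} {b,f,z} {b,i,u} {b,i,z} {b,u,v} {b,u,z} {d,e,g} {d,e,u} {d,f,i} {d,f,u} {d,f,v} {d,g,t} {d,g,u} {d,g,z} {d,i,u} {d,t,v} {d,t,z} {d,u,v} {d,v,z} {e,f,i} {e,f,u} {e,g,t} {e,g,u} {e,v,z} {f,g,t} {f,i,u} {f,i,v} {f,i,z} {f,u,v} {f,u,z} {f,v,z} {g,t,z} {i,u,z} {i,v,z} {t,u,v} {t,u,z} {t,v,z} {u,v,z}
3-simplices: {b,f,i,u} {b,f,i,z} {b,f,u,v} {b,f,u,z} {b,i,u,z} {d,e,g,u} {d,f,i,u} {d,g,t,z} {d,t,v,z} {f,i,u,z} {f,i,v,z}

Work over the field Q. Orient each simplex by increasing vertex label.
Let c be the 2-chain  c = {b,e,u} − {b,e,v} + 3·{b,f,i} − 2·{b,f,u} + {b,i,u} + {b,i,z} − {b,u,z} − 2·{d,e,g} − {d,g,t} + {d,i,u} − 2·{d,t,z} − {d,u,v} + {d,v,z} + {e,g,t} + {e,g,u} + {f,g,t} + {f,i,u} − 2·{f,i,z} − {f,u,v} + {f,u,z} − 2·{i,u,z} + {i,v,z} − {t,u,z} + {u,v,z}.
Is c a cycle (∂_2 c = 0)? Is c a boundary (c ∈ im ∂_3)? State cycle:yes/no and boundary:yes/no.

cycle:no boundary:no

n_0=10 n_1=41 n_2=42 n_3=11  [Q]
∂1: piv[bd,be,bf,bi,bt,bu,bv,bz,dg] rk=9  ker:de,df,di,dt,du,dv,dz,ef,eg,ei,et,eu,ev,ez,fg,fi,ft,fu,fv,fz,gt,gu,gz,iu,iv,iz,tu,tv,tz,uv,uz,vz
∂2: piv[beu,bev,bfi,bfu,bfv,bfz,biu,biz,buv,buz,deg,deu,dfi,dfu,dfv,dgt,dgu,dgz,dtv,dtz,dvz,efi,efu,egt,evz,fgt,fiv,fvz,tuv] rk=29  ker:diu,duv,egu,fiu,fiz,fuv,fuz,gtz,iuz,ivz,tuz,tvz,uvz
∂3: piv[bfiu,bfiz,bfuv,bfuz,biuz,degu,dfiu,dgtz,dtvz,fivz] rk=10  ker:fiuz
∂2c = {b,f} − {b,i} − {b,u} + {b,v} − 2·{d,e} + {d,g} + {d,i} − {d,t} − 2·{d,u} + 2·{d,v} + {d,z} − {e,t} − {e,v} + {f,g} + 2·{f,i} − {f,t} − 3·{f,u} + {f,v} + {f,z} + {g,t} + {g,u} + {i,u} + {i,v} − {t,u} − {t,z} − {u,v} − 4·{u,z} + 3·{v,z}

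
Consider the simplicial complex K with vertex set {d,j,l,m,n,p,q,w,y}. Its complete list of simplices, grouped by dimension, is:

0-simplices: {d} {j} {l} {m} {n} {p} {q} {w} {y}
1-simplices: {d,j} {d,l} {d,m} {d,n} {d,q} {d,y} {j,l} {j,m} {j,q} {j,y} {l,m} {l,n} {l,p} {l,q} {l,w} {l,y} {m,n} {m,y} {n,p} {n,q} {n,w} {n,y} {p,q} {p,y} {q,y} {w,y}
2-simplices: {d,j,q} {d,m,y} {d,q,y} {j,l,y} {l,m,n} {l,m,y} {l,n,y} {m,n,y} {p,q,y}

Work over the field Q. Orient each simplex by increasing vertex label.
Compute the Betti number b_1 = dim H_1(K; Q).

b_1=10

n_0=9 n_1=26 n_2=9  [Q]
∂1: piv[dj,dl,dm,dn,dq,dy,lp,lw] rk=8  ker:jl,jm,jq,jy,lm,ln,lq,ly,mn,my,np,nq,nw,ny,pq,py,qy,wy
∂2: piv[djq,dmy,dqy,jly,lmn,lmy,lny,pqy] rk=8  ker:mny
b_1=(26−8)−8=10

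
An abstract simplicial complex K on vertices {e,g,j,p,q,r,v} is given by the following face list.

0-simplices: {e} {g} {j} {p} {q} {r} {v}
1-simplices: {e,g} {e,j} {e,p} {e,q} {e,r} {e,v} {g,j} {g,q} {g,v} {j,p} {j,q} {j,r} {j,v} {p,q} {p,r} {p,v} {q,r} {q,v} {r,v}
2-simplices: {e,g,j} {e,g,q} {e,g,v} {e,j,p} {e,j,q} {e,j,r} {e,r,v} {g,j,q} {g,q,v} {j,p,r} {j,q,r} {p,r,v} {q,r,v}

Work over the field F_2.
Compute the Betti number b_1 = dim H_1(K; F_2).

b_1=2

n_0=7 n_1=19 n_2=13  [Z2]
∂1: piv[eg,ej,ep,eq,er,ev] rk=6  ker:gj,gq,gv,jp,jq,jr,jv,pq,pr,pv,qr,qv,rv
∂2: piv[egj,egq,egv,ejp,ejq,ejr,erv,gqv,jpr,jqr,prv] rk=11  ker:gjq,qrv
b_1=(19−6)−11=2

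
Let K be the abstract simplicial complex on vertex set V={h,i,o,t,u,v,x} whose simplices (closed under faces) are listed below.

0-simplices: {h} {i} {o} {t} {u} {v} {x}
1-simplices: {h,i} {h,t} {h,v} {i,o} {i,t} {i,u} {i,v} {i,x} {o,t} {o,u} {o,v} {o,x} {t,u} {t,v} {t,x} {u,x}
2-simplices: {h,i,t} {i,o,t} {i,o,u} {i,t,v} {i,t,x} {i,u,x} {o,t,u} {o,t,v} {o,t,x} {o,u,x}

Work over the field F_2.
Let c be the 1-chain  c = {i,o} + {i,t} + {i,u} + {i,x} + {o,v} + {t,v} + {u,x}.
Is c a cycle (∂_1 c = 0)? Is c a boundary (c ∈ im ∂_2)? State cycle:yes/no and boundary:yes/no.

n_0=7 n_1=16 n_2=10  [Z2]
∂1: piv[hi,ht,hv,io,iu,ix] rk=6  ker:it,iv,ot,ou,ov,ox,tu,tv,tx,ux
∂2: piv[hit,iot,iou,itv,itx,iux,otu,otv,otx] rk=9  ker:oux
∂1c = 0
c vs im∂2: reduces to 0 ⇒ boundary

cycle:yes boundary:yes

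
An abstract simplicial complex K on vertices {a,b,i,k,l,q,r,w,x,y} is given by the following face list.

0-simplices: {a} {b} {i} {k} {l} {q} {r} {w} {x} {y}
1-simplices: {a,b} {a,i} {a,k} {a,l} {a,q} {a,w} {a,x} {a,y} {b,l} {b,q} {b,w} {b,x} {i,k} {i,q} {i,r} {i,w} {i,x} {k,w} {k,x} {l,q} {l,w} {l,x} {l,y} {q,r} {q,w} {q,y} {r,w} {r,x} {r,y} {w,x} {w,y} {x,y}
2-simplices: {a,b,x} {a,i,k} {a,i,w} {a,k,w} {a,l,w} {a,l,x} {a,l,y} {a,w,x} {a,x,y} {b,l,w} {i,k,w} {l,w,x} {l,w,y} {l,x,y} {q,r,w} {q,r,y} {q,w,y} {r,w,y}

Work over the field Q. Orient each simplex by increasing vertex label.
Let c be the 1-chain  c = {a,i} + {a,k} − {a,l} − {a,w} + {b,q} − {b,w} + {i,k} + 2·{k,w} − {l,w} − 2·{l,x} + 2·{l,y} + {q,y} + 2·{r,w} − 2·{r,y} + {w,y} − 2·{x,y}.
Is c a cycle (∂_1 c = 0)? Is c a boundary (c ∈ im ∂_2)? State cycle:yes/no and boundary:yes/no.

n_0=10 n_1=32 n_2=18  [Q]
∂1: piv[ab,ai,ak,al,aq,aw,ax,ay,ir] rk=9  ker:bl,bq,bw,bx,ik,iq,iw,ix,kw,kx,lq,lw,lx,ly,qr,qw,qy,rw,rx,ry,wx,wy,xy
∂2: piv[abx,aik,aiw,akw,alw,alx,aly,awx,axy,blw,lwy,qrw,qry,qwy] rk=14  ker:ikw,lwx,lxy,rwy
∂1c = 0
c vs im∂2: residual ≠ 0 ⇒ not boundary

cycle:yes boundary:no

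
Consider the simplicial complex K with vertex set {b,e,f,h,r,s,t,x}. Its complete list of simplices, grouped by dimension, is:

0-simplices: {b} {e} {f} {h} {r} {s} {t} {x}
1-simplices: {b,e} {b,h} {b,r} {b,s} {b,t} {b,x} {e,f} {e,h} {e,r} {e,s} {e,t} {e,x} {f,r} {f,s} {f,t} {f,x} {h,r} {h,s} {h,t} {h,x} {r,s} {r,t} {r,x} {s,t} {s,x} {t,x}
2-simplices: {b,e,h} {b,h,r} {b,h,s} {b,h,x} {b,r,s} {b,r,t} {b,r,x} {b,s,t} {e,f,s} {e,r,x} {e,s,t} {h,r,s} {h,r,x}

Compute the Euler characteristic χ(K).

χ(K)=-5

n_0=8 n_1=26 n_2=13
χ=+8−26+13=-5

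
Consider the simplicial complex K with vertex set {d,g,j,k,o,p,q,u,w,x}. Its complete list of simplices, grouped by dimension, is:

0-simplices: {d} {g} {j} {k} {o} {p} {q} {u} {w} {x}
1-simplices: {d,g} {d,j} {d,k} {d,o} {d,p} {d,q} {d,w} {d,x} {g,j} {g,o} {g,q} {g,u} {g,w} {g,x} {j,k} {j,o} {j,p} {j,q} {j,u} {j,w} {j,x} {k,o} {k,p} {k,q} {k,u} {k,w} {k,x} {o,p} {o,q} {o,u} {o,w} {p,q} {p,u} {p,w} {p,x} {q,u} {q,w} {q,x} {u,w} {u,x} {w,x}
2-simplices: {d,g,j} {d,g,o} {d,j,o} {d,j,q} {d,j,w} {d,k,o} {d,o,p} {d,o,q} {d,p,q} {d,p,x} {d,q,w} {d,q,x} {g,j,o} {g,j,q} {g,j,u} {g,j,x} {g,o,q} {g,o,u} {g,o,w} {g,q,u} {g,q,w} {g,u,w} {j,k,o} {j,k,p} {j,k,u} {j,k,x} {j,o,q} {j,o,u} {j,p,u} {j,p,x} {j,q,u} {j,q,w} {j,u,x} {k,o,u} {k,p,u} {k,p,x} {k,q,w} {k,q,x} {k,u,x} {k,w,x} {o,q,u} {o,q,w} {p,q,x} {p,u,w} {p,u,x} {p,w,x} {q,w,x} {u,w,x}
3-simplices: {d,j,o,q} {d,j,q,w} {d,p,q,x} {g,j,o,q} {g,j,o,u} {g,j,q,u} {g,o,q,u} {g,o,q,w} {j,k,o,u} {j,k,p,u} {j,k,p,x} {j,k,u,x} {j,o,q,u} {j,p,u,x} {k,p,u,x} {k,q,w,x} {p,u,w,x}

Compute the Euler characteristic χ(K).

n_0=10 n_1=41 n_2=48 n_3=17
χ=+10−41+48−17=0

χ(K)=0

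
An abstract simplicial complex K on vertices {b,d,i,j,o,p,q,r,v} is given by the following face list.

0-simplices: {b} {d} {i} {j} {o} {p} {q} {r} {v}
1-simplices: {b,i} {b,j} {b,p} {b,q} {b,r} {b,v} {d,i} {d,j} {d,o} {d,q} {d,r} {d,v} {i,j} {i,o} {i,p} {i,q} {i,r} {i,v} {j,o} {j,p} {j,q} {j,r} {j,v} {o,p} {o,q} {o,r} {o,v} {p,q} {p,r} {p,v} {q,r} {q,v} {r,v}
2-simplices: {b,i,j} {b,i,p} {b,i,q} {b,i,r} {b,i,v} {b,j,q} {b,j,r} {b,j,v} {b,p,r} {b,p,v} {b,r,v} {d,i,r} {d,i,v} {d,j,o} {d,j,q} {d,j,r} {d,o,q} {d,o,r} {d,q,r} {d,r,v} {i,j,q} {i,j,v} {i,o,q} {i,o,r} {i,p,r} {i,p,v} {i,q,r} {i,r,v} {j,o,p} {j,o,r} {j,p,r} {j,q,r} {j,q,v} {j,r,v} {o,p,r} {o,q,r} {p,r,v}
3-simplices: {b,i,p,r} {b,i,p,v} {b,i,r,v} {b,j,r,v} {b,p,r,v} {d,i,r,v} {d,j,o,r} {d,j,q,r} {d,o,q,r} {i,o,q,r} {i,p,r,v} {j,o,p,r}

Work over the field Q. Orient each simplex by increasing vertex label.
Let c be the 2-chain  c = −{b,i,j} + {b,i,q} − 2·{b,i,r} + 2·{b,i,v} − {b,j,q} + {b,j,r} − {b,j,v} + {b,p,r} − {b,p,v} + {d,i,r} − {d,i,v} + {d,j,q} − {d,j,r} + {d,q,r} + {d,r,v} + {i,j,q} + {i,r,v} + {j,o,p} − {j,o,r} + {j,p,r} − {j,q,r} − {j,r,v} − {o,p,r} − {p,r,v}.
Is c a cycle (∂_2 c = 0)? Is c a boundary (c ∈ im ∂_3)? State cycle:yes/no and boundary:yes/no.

cycle:yes boundary:no

n_0=9 n_1=33 n_2=37 n_3=12  [Q]
∂1: piv[bi,bj,bp,bq,br,bv,di,do] rk=8  ker:dj,dq,dr,dv,ij,io,ip,iq,ir,iv,jo,jp,jq,jr,jv,op,oq,or,ov,pq,pr,pv,qr,qv,rv
∂2: piv[bij,bip,biq,bir,biv,bjq,bjr,bjv,bpr,bpv,brv,dir,div,djo,djq,djr,doq,dor,dqr,ioq,jop,jpr,jqv] rk=23  ker:drv,ijq,ijv,ior,ipr,ipv,iqr,irv,jor,jqr,jrv,opr,oqr,prv
∂3: piv[bipr,bipv,birv,bjrv,bprv,dirv,djor,djqr,doqr,ioqr,jopr] rk=11  ker:iprv
∂2c = 0
c vs im∂3: residual ≠ 0 ⇒ not boundary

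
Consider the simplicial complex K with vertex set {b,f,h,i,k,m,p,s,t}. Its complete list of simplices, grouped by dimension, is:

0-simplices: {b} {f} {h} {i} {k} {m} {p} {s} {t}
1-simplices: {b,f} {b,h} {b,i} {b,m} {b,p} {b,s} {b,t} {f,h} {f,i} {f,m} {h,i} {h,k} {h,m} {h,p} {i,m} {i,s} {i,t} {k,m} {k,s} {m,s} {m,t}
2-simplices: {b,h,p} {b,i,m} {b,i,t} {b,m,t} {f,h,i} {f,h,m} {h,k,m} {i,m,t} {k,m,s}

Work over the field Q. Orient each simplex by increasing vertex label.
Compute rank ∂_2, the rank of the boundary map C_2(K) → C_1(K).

rank∂_2=8

n_0=9 n_1=21 n_2=9  [Q]
∂1: piv[bf,bh,bi,bm,bp,bs,bt,hk] rk=8  ker:fh,fi,fm,hi,hm,hp,im,is,it,km,ks,ms,mt
∂2: piv[bhp,bim,bit,bmt,fhi,fhm,hkm,kms] rk=8  ker:imt
rk∂_2=8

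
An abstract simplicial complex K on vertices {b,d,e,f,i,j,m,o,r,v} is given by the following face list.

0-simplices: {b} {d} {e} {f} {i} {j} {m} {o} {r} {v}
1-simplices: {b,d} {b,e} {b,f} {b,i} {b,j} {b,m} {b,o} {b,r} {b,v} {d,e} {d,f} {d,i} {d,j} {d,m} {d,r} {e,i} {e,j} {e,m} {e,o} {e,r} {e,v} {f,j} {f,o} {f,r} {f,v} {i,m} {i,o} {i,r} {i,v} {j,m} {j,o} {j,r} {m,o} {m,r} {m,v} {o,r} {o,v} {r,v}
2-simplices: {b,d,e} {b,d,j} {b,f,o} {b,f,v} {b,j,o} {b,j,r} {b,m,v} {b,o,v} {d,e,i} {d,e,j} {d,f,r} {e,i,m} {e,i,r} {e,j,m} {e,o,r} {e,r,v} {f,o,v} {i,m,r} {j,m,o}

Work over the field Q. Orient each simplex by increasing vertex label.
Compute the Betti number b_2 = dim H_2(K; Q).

b_2=1

n_0=10 n_1=38 n_2=19  [Q]
∂1: piv[bd,be,bf,bi,bj,bm,bo,br,bv] rk=9  ker:de,df,di,dj,dm,dr,ei,ej,em,eo,er,ev,fj,fo,fr,fv,im,io,ir,iv,jm,jo,jr,mo,mr,mv,or,ov,rv
∂2: piv[bde,bdj,bfo,bfv,bjo,bjr,bmv,bov,dei,dej,dfr,eim,eir,ejm,eor,erv,imr,jmo] rk=18  ker:fov
b_2=(19−18)−0=1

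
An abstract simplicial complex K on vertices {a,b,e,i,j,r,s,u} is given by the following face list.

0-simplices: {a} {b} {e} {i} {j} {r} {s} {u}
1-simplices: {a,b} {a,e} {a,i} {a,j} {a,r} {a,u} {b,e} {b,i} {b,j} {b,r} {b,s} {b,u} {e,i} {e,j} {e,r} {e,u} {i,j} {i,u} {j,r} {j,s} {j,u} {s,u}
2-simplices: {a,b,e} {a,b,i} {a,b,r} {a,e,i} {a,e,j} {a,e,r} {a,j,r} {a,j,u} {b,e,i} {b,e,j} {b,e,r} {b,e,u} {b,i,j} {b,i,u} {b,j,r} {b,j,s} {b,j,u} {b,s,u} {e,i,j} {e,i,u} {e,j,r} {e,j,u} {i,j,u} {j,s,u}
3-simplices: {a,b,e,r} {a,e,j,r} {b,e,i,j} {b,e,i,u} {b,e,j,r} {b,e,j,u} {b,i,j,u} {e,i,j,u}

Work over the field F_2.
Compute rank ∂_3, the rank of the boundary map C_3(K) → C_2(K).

rank∂_3=7

n_0=8 n_1=22 n_2=24 n_3=8  [Z2]
∂1: piv[ab,ae,ai,aj,ar,au,bs] rk=7  ker:be,bi,bj,br,bu,ei,ej,er,eu,ij,iu,jr,js,ju,su
∂2: piv[abe,abi,abr,aei,aej,aer,ajr,aju,bej,beu,bij,biu,bjs,bju,bsu] rk=15  ker:bei,ber,bjr,eij,eiu,ejr,eju,iju,jsu
∂3: piv[aber,aejr,beij,beiu,bejr,beju,biju] rk=7  ker:eiju
rk∂_3=7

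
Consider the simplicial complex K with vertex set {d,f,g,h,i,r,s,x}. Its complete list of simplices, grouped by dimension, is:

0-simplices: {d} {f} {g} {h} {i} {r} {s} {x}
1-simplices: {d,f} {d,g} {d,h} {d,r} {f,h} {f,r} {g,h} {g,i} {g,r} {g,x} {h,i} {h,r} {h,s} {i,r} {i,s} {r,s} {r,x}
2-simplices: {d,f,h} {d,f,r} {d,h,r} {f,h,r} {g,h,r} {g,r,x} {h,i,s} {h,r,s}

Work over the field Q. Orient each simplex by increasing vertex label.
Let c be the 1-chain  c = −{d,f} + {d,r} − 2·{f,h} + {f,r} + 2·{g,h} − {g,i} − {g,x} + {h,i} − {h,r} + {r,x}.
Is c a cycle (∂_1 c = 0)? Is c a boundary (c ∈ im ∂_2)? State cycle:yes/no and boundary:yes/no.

n_0=8 n_1=17 n_2=8  [Q]
∂1: piv[df,dg,dh,dr,gi,gx,hs] rk=7  ker:fh,fr,gh,gr,hi,hr,ir,is,rs,rx
∂2: piv[dfh,dfr,dhr,ghr,grx,his,hrs] rk=7  ker:fhr
∂1c = 0
c vs im∂2: residual ≠ 0 ⇒ not boundary

cycle:yes boundary:no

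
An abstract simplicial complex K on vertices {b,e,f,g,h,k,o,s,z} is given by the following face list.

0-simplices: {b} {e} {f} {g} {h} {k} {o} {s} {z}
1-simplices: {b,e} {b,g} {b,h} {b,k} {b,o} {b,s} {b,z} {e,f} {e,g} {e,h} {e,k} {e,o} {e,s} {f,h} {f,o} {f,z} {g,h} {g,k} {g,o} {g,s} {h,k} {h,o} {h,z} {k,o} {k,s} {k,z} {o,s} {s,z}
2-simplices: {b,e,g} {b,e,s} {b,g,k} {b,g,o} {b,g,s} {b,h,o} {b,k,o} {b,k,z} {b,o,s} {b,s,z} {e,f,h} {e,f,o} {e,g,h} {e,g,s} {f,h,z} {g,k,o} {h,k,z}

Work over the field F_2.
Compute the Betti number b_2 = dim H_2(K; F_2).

n_0=9 n_1=28 n_2=17  [Z2]
∂1: piv[be,bg,bh,bk,bo,bs,bz,ef] rk=8  ker:eg,eh,ek,eo,es,fh,fo,fz,gh,gk,go,gs,hk,ho,hz,ko,ks,kz,os,sz
∂2: piv[beg,bes,bgk,bgo,bgs,bho,bko,bkz,bos,bsz,efh,efo,egh,fhz,hkz] rk=15  ker:egs,gko
b_2=(17−15)−0=2

b_2=2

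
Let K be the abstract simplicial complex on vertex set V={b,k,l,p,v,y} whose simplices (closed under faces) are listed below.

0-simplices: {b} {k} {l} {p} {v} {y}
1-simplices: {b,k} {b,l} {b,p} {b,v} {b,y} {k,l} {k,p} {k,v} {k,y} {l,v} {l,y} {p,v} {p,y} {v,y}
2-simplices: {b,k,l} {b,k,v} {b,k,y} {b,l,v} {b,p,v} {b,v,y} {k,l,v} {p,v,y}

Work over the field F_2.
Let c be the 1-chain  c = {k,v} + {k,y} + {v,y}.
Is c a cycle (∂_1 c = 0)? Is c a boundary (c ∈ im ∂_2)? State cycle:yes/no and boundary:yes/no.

cycle:yes boundary:yes

n_0=6 n_1=14 n_2=8  [Z2]
∂1: piv[bk,bl,bp,bv,by] rk=5  ker:kl,kp,kv,ky,lv,ly,pv,py,vy
∂2: piv[bkl,bkv,bky,blv,bpv,bvy,pvy] rk=7  ker:klv
∂1c = 0
c vs im∂2: reduces to 0 ⇒ boundary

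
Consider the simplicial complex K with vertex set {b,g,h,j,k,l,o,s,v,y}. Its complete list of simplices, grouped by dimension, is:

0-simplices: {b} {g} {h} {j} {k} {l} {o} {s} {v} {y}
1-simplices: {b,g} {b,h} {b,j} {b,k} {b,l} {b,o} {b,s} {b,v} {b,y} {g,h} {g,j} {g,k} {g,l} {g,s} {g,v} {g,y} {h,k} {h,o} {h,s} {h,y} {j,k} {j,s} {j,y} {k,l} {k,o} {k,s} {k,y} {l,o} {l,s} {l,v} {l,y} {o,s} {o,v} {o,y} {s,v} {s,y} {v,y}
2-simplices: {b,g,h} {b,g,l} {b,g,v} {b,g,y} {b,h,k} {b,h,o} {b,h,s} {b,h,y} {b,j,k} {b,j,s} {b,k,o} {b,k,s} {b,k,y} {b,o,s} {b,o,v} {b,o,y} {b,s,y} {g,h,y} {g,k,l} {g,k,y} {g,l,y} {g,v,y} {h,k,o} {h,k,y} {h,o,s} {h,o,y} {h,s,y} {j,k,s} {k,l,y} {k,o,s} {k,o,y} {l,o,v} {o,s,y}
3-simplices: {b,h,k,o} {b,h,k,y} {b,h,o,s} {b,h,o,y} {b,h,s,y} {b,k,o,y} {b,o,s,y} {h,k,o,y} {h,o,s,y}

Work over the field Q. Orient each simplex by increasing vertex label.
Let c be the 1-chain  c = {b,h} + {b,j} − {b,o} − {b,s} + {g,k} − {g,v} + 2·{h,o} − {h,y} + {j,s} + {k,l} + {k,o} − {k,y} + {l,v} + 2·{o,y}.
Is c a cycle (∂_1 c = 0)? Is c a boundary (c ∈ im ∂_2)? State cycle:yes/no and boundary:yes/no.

n_0=10 n_1=37 n_2=33 n_3=9  [Q]
∂1: piv[bg,bh,bj,bk,bl,bo,bs,bv,by] rk=9  ker:gh,gj,gk,gl,gs,gv,gy,hk,ho,hs,hy,jk,js,jy,kl,ko,ks,ky,lo,ls,lv,ly,os,ov,oy,sv,sy,vy
∂2: piv[bgh,bgl,bgv,bgy,bhk,bho,bhs,bhy,bjk,bjs,bko,bks,bky,bos,bov,boy,bsy,gkl,gky,gly,gvy,lov] rk=22  ker:ghy,hko,hky,hos,hoy,hsy,jks,kly,kos,koy,osy
∂3: piv[bhko,bhky,bhos,bhoy,bhsy,bkoy,bosy] rk=7  ker:hkoy,hosy
∂1c = 0
c vs im∂2: residual ≠ 0 ⇒ not boundary

cycle:yes boundary:no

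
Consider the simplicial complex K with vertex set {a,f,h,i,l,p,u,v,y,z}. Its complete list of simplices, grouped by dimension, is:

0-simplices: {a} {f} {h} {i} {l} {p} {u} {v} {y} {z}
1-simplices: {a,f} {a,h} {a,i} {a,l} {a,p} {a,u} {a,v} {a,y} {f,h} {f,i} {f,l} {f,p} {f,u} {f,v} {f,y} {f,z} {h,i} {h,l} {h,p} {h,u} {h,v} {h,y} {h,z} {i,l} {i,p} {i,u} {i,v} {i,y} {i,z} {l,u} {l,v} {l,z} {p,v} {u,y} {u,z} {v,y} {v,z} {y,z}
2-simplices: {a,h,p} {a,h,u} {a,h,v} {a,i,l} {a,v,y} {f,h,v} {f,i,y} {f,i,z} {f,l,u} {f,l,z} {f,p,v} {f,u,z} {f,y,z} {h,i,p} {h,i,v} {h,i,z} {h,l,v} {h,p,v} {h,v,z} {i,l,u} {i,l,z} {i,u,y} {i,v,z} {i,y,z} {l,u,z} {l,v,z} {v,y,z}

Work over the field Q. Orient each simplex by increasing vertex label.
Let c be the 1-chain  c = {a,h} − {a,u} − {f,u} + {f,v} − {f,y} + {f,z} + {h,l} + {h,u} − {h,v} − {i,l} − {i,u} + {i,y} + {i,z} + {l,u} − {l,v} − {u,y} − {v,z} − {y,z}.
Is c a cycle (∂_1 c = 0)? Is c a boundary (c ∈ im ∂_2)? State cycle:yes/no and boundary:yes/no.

n_0=10 n_1=38 n_2=27  [Q]
∂1: piv[af,ah,ai,al,ap,au,av,ay,fz] rk=9  ker:fh,fi,fl,fp,fu,fv,fy,hi,hl,hp,hu,hv,hy,hz,il,ip,iu,iv,iy,iz,lu,lv,lz,pv,uy,uz,vy,vz,yz
∂2: piv[ahp,ahu,ahv,ail,avy,fhv,fiy,fiz,flu,flz,fpv,fuz,fyz,hip,hiv,hiz,hlv,hpv,hvz,ilu,ilz,iuy,lvz,vyz] rk=24  ker:ivz,iyz,luz
∂1c = 0
c vs im∂2: residual ≠ 0 ⇒ not boundary

cycle:yes boundary:no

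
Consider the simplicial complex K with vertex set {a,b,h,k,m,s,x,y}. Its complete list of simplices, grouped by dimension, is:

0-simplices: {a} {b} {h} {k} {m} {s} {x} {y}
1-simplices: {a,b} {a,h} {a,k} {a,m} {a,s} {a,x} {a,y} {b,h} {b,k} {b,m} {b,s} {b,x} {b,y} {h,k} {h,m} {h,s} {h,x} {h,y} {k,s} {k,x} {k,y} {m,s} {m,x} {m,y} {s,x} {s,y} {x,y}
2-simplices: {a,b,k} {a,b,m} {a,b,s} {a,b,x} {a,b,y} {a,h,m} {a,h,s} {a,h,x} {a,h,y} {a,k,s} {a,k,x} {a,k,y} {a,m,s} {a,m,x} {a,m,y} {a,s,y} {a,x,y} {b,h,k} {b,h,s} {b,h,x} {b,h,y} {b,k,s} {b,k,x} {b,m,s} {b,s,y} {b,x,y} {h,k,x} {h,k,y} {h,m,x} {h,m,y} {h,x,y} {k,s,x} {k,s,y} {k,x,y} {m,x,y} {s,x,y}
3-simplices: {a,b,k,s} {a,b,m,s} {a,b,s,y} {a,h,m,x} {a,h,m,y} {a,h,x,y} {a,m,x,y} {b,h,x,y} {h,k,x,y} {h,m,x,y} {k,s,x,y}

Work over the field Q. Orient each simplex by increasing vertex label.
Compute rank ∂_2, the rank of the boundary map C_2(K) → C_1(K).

rank∂_2=20

n_0=8 n_1=27 n_2=36 n_3=11  [Q]
∂1: piv[ab,ah,ak,am,as,ax,ay] rk=7  ker:bh,bk,bm,bs,bx,by,hk,hm,hs,hx,hy,ks,kx,ky,ms,mx,my,sx,sy,xy
∂2: piv[abk,abm,abs,abx,aby,ahm,ahs,ahx,ahy,aks,akx,aky,ams,amx,amy,asy,axy,bhk,bhs,ksx] rk=20  ker:bhx,bhy,bks,bkx,bms,bsy,bxy,hkx,hky,hmx,hmy,hxy,ksy,kxy,mxy,sxy
∂3: piv[abks,abms,absy,ahmx,ahmy,ahxy,amxy,bhxy,hkxy,ksxy] rk=10  ker:hmxy
rk∂_2=20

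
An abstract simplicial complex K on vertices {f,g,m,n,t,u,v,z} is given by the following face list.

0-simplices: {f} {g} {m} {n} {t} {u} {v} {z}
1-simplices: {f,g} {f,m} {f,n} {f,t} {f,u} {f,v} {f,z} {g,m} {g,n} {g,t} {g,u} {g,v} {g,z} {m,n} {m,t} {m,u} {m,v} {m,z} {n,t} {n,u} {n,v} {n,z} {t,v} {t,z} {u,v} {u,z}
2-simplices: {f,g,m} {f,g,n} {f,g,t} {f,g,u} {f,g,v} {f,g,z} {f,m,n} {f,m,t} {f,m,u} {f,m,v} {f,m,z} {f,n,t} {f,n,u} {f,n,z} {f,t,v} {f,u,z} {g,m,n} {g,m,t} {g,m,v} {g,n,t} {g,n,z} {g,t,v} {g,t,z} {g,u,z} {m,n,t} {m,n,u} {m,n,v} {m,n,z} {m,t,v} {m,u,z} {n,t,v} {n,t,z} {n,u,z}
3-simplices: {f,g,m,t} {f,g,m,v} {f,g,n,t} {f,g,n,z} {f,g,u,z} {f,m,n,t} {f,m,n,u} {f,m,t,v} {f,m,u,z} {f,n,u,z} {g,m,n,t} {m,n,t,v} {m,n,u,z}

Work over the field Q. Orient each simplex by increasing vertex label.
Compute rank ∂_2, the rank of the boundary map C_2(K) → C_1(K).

rank∂_2=18

n_0=8 n_1=26 n_2=33 n_3=13  [Q]
∂1: piv[fg,fm,fn,ft,fu,fv,fz] rk=7  ker:gm,gn,gt,gu,gv,gz,mn,mt,mu,mv,mz,nt,nu,nv,nz,tv,tz,uv,uz
∂2: piv[fgm,fgn,fgt,fgu,fgv,fgz,fmn,fmt,fmu,fmv,fmz,fnt,fnu,fnz,ftv,fuz,gtz,mnv] rk=18  ker:gmn,gmt,gmv,gnt,gnz,gtv,guz,mnt,mnu,mnz,mtv,muz,ntv,ntz,nuz
∂3: piv[fgmt,fgmv,fgnt,fgnz,fguz,fmnt,fmnu,fmtv,fmuz,fnuz,gmnt,mntv,mnuz] rk=13
rk∂_2=18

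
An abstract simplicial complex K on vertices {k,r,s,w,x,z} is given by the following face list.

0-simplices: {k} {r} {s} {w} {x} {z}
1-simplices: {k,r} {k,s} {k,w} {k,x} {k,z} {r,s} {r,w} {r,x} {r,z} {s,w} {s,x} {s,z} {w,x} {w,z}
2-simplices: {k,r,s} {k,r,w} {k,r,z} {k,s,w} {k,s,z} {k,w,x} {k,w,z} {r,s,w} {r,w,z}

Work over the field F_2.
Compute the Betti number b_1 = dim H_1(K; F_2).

n_0=6 n_1=14 n_2=9  [Z2]
∂1: piv[kr,ks,kw,kx,kz] rk=5  ker:rs,rw,rx,rz,sw,sx,sz,wx,wz
∂2: piv[krs,krw,krz,ksw,ksz,kwx,kwz] rk=7  ker:rsw,rwz
b_1=(14−5)−7=2

b_1=2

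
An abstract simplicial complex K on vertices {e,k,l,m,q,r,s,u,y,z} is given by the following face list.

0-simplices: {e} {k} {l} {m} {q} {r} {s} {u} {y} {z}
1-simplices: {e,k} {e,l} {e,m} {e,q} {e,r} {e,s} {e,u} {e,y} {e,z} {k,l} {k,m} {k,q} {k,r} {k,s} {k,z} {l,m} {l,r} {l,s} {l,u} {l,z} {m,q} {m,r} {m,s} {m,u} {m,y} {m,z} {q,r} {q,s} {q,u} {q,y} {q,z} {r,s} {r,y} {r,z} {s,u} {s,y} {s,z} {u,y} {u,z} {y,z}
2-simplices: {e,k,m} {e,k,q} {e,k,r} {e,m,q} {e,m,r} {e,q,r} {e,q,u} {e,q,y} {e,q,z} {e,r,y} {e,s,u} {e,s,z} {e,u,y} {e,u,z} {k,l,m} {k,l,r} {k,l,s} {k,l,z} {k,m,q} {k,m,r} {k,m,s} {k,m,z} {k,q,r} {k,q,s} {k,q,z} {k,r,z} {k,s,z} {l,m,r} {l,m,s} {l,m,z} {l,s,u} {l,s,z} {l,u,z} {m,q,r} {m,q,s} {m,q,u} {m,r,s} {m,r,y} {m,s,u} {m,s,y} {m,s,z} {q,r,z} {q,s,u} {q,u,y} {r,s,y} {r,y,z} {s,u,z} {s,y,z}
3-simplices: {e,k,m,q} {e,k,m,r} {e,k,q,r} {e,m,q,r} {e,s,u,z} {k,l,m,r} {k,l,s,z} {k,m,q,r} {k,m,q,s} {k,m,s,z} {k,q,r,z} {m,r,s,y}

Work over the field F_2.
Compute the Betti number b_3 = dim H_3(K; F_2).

n_0=10 n_1=40 n_2=48 n_3=12  [Z2]
∂1: piv[ek,el,em,eq,er,es,eu,ey,ez] rk=9  ker:kl,km,kq,kr,ks,kz,lm,lr,ls,lu,lz,mq,mr,ms,mu,my,mz,qr,qs,qu,qy,qz,rs,ry,rz,su,sy,sz,uy,uz,yz
∂2: piv[ekm,ekq,ekr,emq,emr,eqr,equ,eqy,eqz,ery,esu,esz,euy,euz,klm,klr,kls,klz,kms,kmz,kqs,kqz,krz,ksz,lsu,mqu,mrs,mry,msy,ryz] rk=30  ker:kmq,kmr,kqr,lmr,lms,lmz,lsz,luz,mqr,mqs,msu,msz,qrz,qsu,quy,rsy,suz,syz
∂3: piv[ekmq,ekmr,ekqr,emqr,esuz,klmr,klsz,kmqs,kmsz,kqrz,mrsy] rk=11  ker:kmqr
b_3=(12−11)−0=1

b_3=1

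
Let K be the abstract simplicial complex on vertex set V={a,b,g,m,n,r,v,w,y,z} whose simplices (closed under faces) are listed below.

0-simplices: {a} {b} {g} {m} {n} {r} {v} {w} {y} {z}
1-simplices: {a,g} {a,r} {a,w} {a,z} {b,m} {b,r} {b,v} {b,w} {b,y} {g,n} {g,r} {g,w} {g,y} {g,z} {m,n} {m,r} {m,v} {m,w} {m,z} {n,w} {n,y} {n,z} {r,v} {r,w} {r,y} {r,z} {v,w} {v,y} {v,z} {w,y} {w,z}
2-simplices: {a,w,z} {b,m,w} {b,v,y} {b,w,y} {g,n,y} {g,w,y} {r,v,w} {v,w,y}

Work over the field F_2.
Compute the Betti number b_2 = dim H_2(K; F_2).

n_0=10 n_1=31 n_2=8  [Z2]
∂1: piv[ag,ar,aw,az,bm,br,bv,by,gn] rk=9  ker:bw,gr,gw,gy,gz,mn,mr,mv,mw,mz,nw,ny,nz,rv,rw,ry,rz,vw,vy,vz,wy,wz
∂2: piv[awz,bmw,bvy,bwy,gny,gwy,rvw,vwy] rk=8
b_2=(8−8)−0=0

b_2=0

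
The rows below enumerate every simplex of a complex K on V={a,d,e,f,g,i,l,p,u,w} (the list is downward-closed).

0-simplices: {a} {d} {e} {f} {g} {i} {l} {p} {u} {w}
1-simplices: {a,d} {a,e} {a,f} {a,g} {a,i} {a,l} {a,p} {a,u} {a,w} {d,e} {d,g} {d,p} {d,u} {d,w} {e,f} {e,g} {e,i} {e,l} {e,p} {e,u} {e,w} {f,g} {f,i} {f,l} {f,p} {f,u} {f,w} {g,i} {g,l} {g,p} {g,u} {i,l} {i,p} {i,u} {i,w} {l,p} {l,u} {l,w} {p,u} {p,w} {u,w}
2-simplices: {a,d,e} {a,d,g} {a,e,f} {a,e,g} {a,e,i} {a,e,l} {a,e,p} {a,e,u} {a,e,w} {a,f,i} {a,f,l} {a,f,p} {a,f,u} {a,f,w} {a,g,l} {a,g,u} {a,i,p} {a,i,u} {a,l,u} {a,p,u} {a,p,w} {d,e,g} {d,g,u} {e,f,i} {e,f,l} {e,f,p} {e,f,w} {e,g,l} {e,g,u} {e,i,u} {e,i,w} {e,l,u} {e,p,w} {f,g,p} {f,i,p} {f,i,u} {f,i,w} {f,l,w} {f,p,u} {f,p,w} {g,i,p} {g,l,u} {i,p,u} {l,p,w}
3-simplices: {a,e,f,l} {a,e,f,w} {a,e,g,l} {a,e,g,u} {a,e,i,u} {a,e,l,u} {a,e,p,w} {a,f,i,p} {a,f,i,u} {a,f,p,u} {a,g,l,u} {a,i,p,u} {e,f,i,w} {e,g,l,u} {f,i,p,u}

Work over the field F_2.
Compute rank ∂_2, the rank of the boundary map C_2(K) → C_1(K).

rank∂_2=27

n_0=10 n_1=41 n_2=44 n_3=15  [Z2]
∂1: piv[ad,ae,af,ag,ai,al,ap,au,aw] rk=9  ker:de,dg,dp,du,dw,ef,eg,ei,el,ep,eu,ew,fg,fi,fl,fp,fu,fw,gi,gl,gp,gu,il,ip,iu,iw,lp,lu,lw,pu,pw,uw
∂2: piv[ade,adg,aef,aeg,aei,ael,aep,aeu,aew,afi,afl,afp,afu,afw,agl,agu,aip,aiu,alu,apu,apw,dgu,eiw,fgp,flw,gip,lpw] rk=27  ker:deg,efi,efl,efp,efw,egl,egu,eiu,elu,epw,fip,fiu,fiw,fpu,fpw,glu,ipu
∂3: piv[aefl,aefw,aegl,aegu,aeiu,aelu,aepw,afip,afiu,afpu,aglu,aipu,efiw] rk=13  ker:eglu,fipu
rk∂_2=27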